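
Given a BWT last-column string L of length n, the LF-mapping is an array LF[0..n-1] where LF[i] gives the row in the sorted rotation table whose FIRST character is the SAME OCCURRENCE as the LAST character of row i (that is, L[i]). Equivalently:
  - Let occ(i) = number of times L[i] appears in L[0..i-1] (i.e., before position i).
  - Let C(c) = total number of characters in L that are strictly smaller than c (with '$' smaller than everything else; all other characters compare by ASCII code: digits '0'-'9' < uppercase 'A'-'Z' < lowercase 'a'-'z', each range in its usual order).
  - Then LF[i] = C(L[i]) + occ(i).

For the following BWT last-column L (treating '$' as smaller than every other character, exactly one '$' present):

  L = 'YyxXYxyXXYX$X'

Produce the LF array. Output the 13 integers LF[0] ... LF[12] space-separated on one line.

Answer: 6 11 9 1 7 10 12 2 3 8 4 0 5

Derivation:
Char counts: '$':1, 'X':5, 'Y':3, 'x':2, 'y':2
C (first-col start): C('$')=0, C('X')=1, C('Y')=6, C('x')=9, C('y')=11
L[0]='Y': occ=0, LF[0]=C('Y')+0=6+0=6
L[1]='y': occ=0, LF[1]=C('y')+0=11+0=11
L[2]='x': occ=0, LF[2]=C('x')+0=9+0=9
L[3]='X': occ=0, LF[3]=C('X')+0=1+0=1
L[4]='Y': occ=1, LF[4]=C('Y')+1=6+1=7
L[5]='x': occ=1, LF[5]=C('x')+1=9+1=10
L[6]='y': occ=1, LF[6]=C('y')+1=11+1=12
L[7]='X': occ=1, LF[7]=C('X')+1=1+1=2
L[8]='X': occ=2, LF[8]=C('X')+2=1+2=3
L[9]='Y': occ=2, LF[9]=C('Y')+2=6+2=8
L[10]='X': occ=3, LF[10]=C('X')+3=1+3=4
L[11]='$': occ=0, LF[11]=C('$')+0=0+0=0
L[12]='X': occ=4, LF[12]=C('X')+4=1+4=5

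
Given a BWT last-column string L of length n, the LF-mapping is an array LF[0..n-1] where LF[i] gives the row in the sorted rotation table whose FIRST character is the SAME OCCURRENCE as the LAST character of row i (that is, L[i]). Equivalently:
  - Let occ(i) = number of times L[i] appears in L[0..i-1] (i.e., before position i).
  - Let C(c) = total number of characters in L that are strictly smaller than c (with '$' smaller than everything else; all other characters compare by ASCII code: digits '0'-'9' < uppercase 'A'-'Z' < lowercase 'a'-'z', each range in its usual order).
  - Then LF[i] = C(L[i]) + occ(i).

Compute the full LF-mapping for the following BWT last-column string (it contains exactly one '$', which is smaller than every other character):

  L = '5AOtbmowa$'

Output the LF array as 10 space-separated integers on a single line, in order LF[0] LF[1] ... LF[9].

Char counts: '$':1, '5':1, 'A':1, 'O':1, 'a':1, 'b':1, 'm':1, 'o':1, 't':1, 'w':1
C (first-col start): C('$')=0, C('5')=1, C('A')=2, C('O')=3, C('a')=4, C('b')=5, C('m')=6, C('o')=7, C('t')=8, C('w')=9
L[0]='5': occ=0, LF[0]=C('5')+0=1+0=1
L[1]='A': occ=0, LF[1]=C('A')+0=2+0=2
L[2]='O': occ=0, LF[2]=C('O')+0=3+0=3
L[3]='t': occ=0, LF[3]=C('t')+0=8+0=8
L[4]='b': occ=0, LF[4]=C('b')+0=5+0=5
L[5]='m': occ=0, LF[5]=C('m')+0=6+0=6
L[6]='o': occ=0, LF[6]=C('o')+0=7+0=7
L[7]='w': occ=0, LF[7]=C('w')+0=9+0=9
L[8]='a': occ=0, LF[8]=C('a')+0=4+0=4
L[9]='$': occ=0, LF[9]=C('$')+0=0+0=0

Answer: 1 2 3 8 5 6 7 9 4 0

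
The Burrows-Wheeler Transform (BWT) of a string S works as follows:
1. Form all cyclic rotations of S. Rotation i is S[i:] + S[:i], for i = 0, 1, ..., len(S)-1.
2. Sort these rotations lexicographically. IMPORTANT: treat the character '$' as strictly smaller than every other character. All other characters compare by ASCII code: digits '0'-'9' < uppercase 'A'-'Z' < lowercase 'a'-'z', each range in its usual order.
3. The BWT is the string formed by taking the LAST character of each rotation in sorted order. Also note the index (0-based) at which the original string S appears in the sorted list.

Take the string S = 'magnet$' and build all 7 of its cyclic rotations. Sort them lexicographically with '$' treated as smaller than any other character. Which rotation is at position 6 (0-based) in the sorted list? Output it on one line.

Answer: t$magne

Derivation:
All 7 rotations (rotation i = S[i:]+S[:i]):
  rot[0] = magnet$
  rot[1] = agnet$m
  rot[2] = gnet$ma
  rot[3] = net$mag
  rot[4] = et$magn
  rot[5] = t$magne
  rot[6] = $magnet
Sorted (with $ < everything):
  sorted[0] = $magnet
  sorted[1] = agnet$m
  sorted[2] = et$magn
  sorted[3] = gnet$ma
  sorted[4] = magnet$
  sorted[5] = net$mag
  sorted[6] = t$magne
sorted[6] = t$magne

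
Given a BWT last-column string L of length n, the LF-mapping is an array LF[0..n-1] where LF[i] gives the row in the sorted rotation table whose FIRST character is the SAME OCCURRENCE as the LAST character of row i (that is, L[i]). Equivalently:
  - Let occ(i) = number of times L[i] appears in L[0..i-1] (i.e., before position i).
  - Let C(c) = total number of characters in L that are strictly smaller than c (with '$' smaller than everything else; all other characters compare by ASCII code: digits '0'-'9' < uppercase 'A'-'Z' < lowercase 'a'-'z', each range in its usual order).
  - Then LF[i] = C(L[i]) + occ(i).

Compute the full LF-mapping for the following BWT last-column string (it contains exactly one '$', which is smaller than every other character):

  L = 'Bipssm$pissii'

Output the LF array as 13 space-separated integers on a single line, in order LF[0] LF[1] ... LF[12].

Char counts: '$':1, 'B':1, 'i':4, 'm':1, 'p':2, 's':4
C (first-col start): C('$')=0, C('B')=1, C('i')=2, C('m')=6, C('p')=7, C('s')=9
L[0]='B': occ=0, LF[0]=C('B')+0=1+0=1
L[1]='i': occ=0, LF[1]=C('i')+0=2+0=2
L[2]='p': occ=0, LF[2]=C('p')+0=7+0=7
L[3]='s': occ=0, LF[3]=C('s')+0=9+0=9
L[4]='s': occ=1, LF[4]=C('s')+1=9+1=10
L[5]='m': occ=0, LF[5]=C('m')+0=6+0=6
L[6]='$': occ=0, LF[6]=C('$')+0=0+0=0
L[7]='p': occ=1, LF[7]=C('p')+1=7+1=8
L[8]='i': occ=1, LF[8]=C('i')+1=2+1=3
L[9]='s': occ=2, LF[9]=C('s')+2=9+2=11
L[10]='s': occ=3, LF[10]=C('s')+3=9+3=12
L[11]='i': occ=2, LF[11]=C('i')+2=2+2=4
L[12]='i': occ=3, LF[12]=C('i')+3=2+3=5

Answer: 1 2 7 9 10 6 0 8 3 11 12 4 5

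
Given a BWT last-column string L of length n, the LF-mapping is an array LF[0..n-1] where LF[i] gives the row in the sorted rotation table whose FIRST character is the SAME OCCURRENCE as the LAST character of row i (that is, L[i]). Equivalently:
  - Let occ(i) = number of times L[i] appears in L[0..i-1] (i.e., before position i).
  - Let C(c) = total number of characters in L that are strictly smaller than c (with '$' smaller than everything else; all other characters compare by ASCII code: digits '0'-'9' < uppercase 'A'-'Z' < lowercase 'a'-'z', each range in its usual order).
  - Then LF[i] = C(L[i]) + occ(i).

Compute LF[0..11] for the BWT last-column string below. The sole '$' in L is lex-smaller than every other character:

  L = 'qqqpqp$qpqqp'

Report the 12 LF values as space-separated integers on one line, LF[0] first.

Answer: 5 6 7 1 8 2 0 9 3 10 11 4

Derivation:
Char counts: '$':1, 'p':4, 'q':7
C (first-col start): C('$')=0, C('p')=1, C('q')=5
L[0]='q': occ=0, LF[0]=C('q')+0=5+0=5
L[1]='q': occ=1, LF[1]=C('q')+1=5+1=6
L[2]='q': occ=2, LF[2]=C('q')+2=5+2=7
L[3]='p': occ=0, LF[3]=C('p')+0=1+0=1
L[4]='q': occ=3, LF[4]=C('q')+3=5+3=8
L[5]='p': occ=1, LF[5]=C('p')+1=1+1=2
L[6]='$': occ=0, LF[6]=C('$')+0=0+0=0
L[7]='q': occ=4, LF[7]=C('q')+4=5+4=9
L[8]='p': occ=2, LF[8]=C('p')+2=1+2=3
L[9]='q': occ=5, LF[9]=C('q')+5=5+5=10
L[10]='q': occ=6, LF[10]=C('q')+6=5+6=11
L[11]='p': occ=3, LF[11]=C('p')+3=1+3=4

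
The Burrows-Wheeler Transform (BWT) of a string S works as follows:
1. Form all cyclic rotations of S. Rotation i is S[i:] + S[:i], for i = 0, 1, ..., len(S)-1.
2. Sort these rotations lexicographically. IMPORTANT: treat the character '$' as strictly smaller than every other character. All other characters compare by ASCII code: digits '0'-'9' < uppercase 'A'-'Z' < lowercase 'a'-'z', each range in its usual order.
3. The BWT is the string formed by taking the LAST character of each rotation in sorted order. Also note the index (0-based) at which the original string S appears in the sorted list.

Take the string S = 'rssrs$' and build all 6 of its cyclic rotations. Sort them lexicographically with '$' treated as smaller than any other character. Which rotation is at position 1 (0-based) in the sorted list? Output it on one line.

Answer: rs$rss

Derivation:
All 6 rotations (rotation i = S[i:]+S[:i]):
  rot[0] = rssrs$
  rot[1] = ssrs$r
  rot[2] = srs$rs
  rot[3] = rs$rss
  rot[4] = s$rssr
  rot[5] = $rssrs
Sorted (with $ < everything):
  sorted[0] = $rssrs
  sorted[1] = rs$rss
  sorted[2] = rssrs$
  sorted[3] = s$rssr
  sorted[4] = srs$rs
  sorted[5] = ssrs$r
sorted[1] = rs$rss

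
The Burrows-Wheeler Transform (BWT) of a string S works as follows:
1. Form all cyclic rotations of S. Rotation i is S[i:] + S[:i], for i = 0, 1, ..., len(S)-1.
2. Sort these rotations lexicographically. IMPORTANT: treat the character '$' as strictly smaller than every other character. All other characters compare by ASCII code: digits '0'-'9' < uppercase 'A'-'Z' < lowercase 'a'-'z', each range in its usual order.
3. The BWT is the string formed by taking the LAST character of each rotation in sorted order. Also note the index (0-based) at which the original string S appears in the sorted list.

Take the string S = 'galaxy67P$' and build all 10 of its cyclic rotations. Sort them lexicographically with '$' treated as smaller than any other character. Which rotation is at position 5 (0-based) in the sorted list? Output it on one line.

All 10 rotations (rotation i = S[i:]+S[:i]):
  rot[0] = galaxy67P$
  rot[1] = alaxy67P$g
  rot[2] = laxy67P$ga
  rot[3] = axy67P$gal
  rot[4] = xy67P$gala
  rot[5] = y67P$galax
  rot[6] = 67P$galaxy
  rot[7] = 7P$galaxy6
  rot[8] = P$galaxy67
  rot[9] = $galaxy67P
Sorted (with $ < everything):
  sorted[0] = $galaxy67P
  sorted[1] = 67P$galaxy
  sorted[2] = 7P$galaxy6
  sorted[3] = P$galaxy67
  sorted[4] = alaxy67P$g
  sorted[5] = axy67P$gal
  sorted[6] = galaxy67P$
  sorted[7] = laxy67P$ga
  sorted[8] = xy67P$gala
  sorted[9] = y67P$galax
sorted[5] = axy67P$gal

Answer: axy67P$gal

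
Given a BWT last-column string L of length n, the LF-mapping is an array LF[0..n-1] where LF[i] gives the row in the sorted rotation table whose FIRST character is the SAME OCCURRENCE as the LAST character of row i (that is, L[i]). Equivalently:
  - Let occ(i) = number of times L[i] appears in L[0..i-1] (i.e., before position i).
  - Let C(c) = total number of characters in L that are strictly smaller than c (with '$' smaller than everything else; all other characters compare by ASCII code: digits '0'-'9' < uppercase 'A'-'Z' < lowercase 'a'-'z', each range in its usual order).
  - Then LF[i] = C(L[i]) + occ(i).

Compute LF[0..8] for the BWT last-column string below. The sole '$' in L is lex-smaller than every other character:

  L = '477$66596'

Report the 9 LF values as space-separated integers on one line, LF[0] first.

Answer: 1 6 7 0 3 4 2 8 5

Derivation:
Char counts: '$':1, '4':1, '5':1, '6':3, '7':2, '9':1
C (first-col start): C('$')=0, C('4')=1, C('5')=2, C('6')=3, C('7')=6, C('9')=8
L[0]='4': occ=0, LF[0]=C('4')+0=1+0=1
L[1]='7': occ=0, LF[1]=C('7')+0=6+0=6
L[2]='7': occ=1, LF[2]=C('7')+1=6+1=7
L[3]='$': occ=0, LF[3]=C('$')+0=0+0=0
L[4]='6': occ=0, LF[4]=C('6')+0=3+0=3
L[5]='6': occ=1, LF[5]=C('6')+1=3+1=4
L[6]='5': occ=0, LF[6]=C('5')+0=2+0=2
L[7]='9': occ=0, LF[7]=C('9')+0=8+0=8
L[8]='6': occ=2, LF[8]=C('6')+2=3+2=5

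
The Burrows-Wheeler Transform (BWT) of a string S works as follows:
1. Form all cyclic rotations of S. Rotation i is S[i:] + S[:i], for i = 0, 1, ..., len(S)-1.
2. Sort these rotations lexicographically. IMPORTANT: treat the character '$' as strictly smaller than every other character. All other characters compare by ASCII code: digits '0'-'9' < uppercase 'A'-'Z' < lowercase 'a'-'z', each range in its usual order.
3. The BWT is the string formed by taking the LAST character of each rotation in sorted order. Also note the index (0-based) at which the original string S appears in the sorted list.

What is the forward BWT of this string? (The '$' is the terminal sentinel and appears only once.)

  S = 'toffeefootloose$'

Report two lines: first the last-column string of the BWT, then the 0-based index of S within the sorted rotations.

All 16 rotations (rotation i = S[i:]+S[:i]):
  rot[0] = toffeefootloose$
  rot[1] = offeefootloose$t
  rot[2] = ffeefootloose$to
  rot[3] = feefootloose$tof
  rot[4] = eefootloose$toff
  rot[5] = efootloose$toffe
  rot[6] = footloose$toffee
  rot[7] = ootloose$toffeef
  rot[8] = otloose$toffeefo
  rot[9] = tloose$toffeefoo
  rot[10] = loose$toffeefoot
  rot[11] = oose$toffeefootl
  rot[12] = ose$toffeefootlo
  rot[13] = se$toffeefootloo
  rot[14] = e$toffeefootloos
  rot[15] = $toffeefootloose
Sorted (with $ < everything):
  sorted[0] = $toffeefootloose  (last char: 'e')
  sorted[1] = e$toffeefootloos  (last char: 's')
  sorted[2] = eefootloose$toff  (last char: 'f')
  sorted[3] = efootloose$toffe  (last char: 'e')
  sorted[4] = feefootloose$tof  (last char: 'f')
  sorted[5] = ffeefootloose$to  (last char: 'o')
  sorted[6] = footloose$toffee  (last char: 'e')
  sorted[7] = loose$toffeefoot  (last char: 't')
  sorted[8] = offeefootloose$t  (last char: 't')
  sorted[9] = oose$toffeefootl  (last char: 'l')
  sorted[10] = ootloose$toffeef  (last char: 'f')
  sorted[11] = ose$toffeefootlo  (last char: 'o')
  sorted[12] = otloose$toffeefo  (last char: 'o')
  sorted[13] = se$toffeefootloo  (last char: 'o')
  sorted[14] = tloose$toffeefoo  (last char: 'o')
  sorted[15] = toffeefootloose$  (last char: '$')
Last column: esfefoettlfoooo$
Original string S is at sorted index 15

Answer: esfefoettlfoooo$
15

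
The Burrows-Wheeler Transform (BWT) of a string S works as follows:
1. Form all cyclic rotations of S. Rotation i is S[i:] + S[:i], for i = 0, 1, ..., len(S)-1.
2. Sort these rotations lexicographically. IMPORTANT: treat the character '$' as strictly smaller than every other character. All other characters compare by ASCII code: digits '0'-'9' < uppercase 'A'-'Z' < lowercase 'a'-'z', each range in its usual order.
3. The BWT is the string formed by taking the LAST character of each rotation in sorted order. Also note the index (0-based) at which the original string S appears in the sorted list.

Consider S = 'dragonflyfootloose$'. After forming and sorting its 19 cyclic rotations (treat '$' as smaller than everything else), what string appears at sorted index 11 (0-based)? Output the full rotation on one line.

All 19 rotations (rotation i = S[i:]+S[:i]):
  rot[0] = dragonflyfootloose$
  rot[1] = ragonflyfootloose$d
  rot[2] = agonflyfootloose$dr
  rot[3] = gonflyfootloose$dra
  rot[4] = onflyfootloose$drag
  rot[5] = nflyfootloose$drago
  rot[6] = flyfootloose$dragon
  rot[7] = lyfootloose$dragonf
  rot[8] = yfootloose$dragonfl
  rot[9] = footloose$dragonfly
  rot[10] = ootloose$dragonflyf
  rot[11] = otloose$dragonflyfo
  rot[12] = tloose$dragonflyfoo
  rot[13] = loose$dragonflyfoot
  rot[14] = oose$dragonflyfootl
  rot[15] = ose$dragonflyfootlo
  rot[16] = se$dragonflyfootloo
  rot[17] = e$dragonflyfootloos
  rot[18] = $dragonflyfootloose
Sorted (with $ < everything):
  sorted[0] = $dragonflyfootloose
  sorted[1] = agonflyfootloose$dr
  sorted[2] = dragonflyfootloose$
  sorted[3] = e$dragonflyfootloos
  sorted[4] = flyfootloose$dragon
  sorted[5] = footloose$dragonfly
  sorted[6] = gonflyfootloose$dra
  sorted[7] = loose$dragonflyfoot
  sorted[8] = lyfootloose$dragonf
  sorted[9] = nflyfootloose$drago
  sorted[10] = onflyfootloose$drag
  sorted[11] = oose$dragonflyfootl
  sorted[12] = ootloose$dragonflyf
  sorted[13] = ose$dragonflyfootlo
  sorted[14] = otloose$dragonflyfo
  sorted[15] = ragonflyfootloose$d
  sorted[16] = se$dragonflyfootloo
  sorted[17] = tloose$dragonflyfoo
  sorted[18] = yfootloose$dragonfl
sorted[11] = oose$dragonflyfootl

Answer: oose$dragonflyfootl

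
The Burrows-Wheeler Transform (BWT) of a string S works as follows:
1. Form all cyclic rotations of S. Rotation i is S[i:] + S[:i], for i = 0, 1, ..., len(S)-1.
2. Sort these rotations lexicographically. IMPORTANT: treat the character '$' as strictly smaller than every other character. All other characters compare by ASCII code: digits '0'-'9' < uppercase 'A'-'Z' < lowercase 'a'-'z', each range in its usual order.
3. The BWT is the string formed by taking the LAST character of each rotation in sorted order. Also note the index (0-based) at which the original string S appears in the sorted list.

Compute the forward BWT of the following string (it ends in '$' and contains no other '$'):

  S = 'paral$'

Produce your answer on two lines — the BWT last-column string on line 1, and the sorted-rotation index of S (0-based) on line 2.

Answer: lrpa$a
4

Derivation:
All 6 rotations (rotation i = S[i:]+S[:i]):
  rot[0] = paral$
  rot[1] = aral$p
  rot[2] = ral$pa
  rot[3] = al$par
  rot[4] = l$para
  rot[5] = $paral
Sorted (with $ < everything):
  sorted[0] = $paral  (last char: 'l')
  sorted[1] = al$par  (last char: 'r')
  sorted[2] = aral$p  (last char: 'p')
  sorted[3] = l$para  (last char: 'a')
  sorted[4] = paral$  (last char: '$')
  sorted[5] = ral$pa  (last char: 'a')
Last column: lrpa$a
Original string S is at sorted index 4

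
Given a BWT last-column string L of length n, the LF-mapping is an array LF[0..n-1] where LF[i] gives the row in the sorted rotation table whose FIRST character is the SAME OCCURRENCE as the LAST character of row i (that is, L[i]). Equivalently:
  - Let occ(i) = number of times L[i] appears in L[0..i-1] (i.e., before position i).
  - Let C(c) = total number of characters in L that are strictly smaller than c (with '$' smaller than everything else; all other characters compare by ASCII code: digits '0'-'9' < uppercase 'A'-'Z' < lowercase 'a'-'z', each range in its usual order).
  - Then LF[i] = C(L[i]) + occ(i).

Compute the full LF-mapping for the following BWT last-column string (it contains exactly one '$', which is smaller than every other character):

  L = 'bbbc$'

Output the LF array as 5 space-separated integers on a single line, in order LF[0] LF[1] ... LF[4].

Char counts: '$':1, 'b':3, 'c':1
C (first-col start): C('$')=0, C('b')=1, C('c')=4
L[0]='b': occ=0, LF[0]=C('b')+0=1+0=1
L[1]='b': occ=1, LF[1]=C('b')+1=1+1=2
L[2]='b': occ=2, LF[2]=C('b')+2=1+2=3
L[3]='c': occ=0, LF[3]=C('c')+0=4+0=4
L[4]='$': occ=0, LF[4]=C('$')+0=0+0=0

Answer: 1 2 3 4 0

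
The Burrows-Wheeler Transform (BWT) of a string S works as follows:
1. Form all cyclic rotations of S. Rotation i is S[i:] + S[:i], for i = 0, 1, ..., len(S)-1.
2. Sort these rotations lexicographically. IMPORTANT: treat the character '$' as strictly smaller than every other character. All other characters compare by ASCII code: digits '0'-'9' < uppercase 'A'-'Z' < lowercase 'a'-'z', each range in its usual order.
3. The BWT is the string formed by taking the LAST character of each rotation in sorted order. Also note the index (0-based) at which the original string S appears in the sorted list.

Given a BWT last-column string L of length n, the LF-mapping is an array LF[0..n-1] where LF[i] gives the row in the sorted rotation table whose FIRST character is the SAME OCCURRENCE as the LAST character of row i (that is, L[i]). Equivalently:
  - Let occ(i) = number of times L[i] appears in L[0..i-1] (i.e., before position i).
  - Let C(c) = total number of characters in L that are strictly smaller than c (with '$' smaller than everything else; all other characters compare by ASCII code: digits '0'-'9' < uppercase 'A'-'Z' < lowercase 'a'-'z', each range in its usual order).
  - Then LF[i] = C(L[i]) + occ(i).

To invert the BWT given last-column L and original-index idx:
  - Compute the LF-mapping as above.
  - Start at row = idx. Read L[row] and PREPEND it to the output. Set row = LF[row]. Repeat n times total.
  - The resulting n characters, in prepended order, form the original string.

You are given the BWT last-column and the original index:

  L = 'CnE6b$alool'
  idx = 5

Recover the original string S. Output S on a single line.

Answer: balloon6EC$

Derivation:
LF mapping: 2 8 3 1 5 0 4 6 9 10 7
Walk LF starting at row 5, prepending L[row]:
  step 1: row=5, L[5]='$', prepend. Next row=LF[5]=0
  step 2: row=0, L[0]='C', prepend. Next row=LF[0]=2
  step 3: row=2, L[2]='E', prepend. Next row=LF[2]=3
  step 4: row=3, L[3]='6', prepend. Next row=LF[3]=1
  step 5: row=1, L[1]='n', prepend. Next row=LF[1]=8
  step 6: row=8, L[8]='o', prepend. Next row=LF[8]=9
  step 7: row=9, L[9]='o', prepend. Next row=LF[9]=10
  step 8: row=10, L[10]='l', prepend. Next row=LF[10]=7
  step 9: row=7, L[7]='l', prepend. Next row=LF[7]=6
  step 10: row=6, L[6]='a', prepend. Next row=LF[6]=4
  step 11: row=4, L[4]='b', prepend. Next row=LF[4]=5
Reversed output: balloon6EC$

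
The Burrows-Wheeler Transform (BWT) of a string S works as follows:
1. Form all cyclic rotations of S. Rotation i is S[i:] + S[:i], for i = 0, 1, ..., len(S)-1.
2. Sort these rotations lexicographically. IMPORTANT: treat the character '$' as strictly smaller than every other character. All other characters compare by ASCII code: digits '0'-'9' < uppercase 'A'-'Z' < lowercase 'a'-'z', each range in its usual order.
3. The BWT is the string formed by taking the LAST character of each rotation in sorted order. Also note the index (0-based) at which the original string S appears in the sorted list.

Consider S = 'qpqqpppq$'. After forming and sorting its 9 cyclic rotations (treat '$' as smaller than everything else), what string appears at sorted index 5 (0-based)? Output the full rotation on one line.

All 9 rotations (rotation i = S[i:]+S[:i]):
  rot[0] = qpqqpppq$
  rot[1] = pqqpppq$q
  rot[2] = qqpppq$qp
  rot[3] = qpppq$qpq
  rot[4] = pppq$qpqq
  rot[5] = ppq$qpqqp
  rot[6] = pq$qpqqpp
  rot[7] = q$qpqqppp
  rot[8] = $qpqqpppq
Sorted (with $ < everything):
  sorted[0] = $qpqqpppq
  sorted[1] = pppq$qpqq
  sorted[2] = ppq$qpqqp
  sorted[3] = pq$qpqqpp
  sorted[4] = pqqpppq$q
  sorted[5] = q$qpqqppp
  sorted[6] = qpppq$qpq
  sorted[7] = qpqqpppq$
  sorted[8] = qqpppq$qp
sorted[5] = q$qpqqppp

Answer: q$qpqqppp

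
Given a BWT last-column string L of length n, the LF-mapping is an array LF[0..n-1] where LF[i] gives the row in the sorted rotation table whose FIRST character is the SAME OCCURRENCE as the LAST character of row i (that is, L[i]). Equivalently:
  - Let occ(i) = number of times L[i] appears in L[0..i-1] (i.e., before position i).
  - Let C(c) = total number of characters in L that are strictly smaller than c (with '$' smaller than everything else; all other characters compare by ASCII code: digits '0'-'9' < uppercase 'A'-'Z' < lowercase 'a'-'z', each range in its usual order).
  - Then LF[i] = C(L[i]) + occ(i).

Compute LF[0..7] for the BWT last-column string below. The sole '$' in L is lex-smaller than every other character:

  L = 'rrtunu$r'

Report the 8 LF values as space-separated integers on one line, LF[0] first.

Char counts: '$':1, 'n':1, 'r':3, 't':1, 'u':2
C (first-col start): C('$')=0, C('n')=1, C('r')=2, C('t')=5, C('u')=6
L[0]='r': occ=0, LF[0]=C('r')+0=2+0=2
L[1]='r': occ=1, LF[1]=C('r')+1=2+1=3
L[2]='t': occ=0, LF[2]=C('t')+0=5+0=5
L[3]='u': occ=0, LF[3]=C('u')+0=6+0=6
L[4]='n': occ=0, LF[4]=C('n')+0=1+0=1
L[5]='u': occ=1, LF[5]=C('u')+1=6+1=7
L[6]='$': occ=0, LF[6]=C('$')+0=0+0=0
L[7]='r': occ=2, LF[7]=C('r')+2=2+2=4

Answer: 2 3 5 6 1 7 0 4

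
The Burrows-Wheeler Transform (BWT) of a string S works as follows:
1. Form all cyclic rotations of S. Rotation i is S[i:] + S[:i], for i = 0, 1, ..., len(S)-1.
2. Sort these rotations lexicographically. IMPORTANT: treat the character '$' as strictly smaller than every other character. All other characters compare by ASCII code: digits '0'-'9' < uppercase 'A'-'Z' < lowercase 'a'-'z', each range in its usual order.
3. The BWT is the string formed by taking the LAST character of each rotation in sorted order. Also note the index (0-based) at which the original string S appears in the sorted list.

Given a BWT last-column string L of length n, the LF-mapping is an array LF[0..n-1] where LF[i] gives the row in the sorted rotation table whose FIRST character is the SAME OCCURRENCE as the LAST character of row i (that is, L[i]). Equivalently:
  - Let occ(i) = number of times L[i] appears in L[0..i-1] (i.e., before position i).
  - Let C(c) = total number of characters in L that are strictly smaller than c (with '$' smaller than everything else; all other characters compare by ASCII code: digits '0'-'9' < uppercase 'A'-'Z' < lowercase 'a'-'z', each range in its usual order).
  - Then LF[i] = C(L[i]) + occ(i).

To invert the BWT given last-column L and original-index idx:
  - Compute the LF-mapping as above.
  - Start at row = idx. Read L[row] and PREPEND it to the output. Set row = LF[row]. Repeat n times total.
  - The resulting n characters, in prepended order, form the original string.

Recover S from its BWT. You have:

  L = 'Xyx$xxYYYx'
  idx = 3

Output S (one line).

LF mapping: 1 9 5 0 6 7 2 3 4 8
Walk LF starting at row 3, prepending L[row]:
  step 1: row=3, L[3]='$', prepend. Next row=LF[3]=0
  step 2: row=0, L[0]='X', prepend. Next row=LF[0]=1
  step 3: row=1, L[1]='y', prepend. Next row=LF[1]=9
  step 4: row=9, L[9]='x', prepend. Next row=LF[9]=8
  step 5: row=8, L[8]='Y', prepend. Next row=LF[8]=4
  step 6: row=4, L[4]='x', prepend. Next row=LF[4]=6
  step 7: row=6, L[6]='Y', prepend. Next row=LF[6]=2
  step 8: row=2, L[2]='x', prepend. Next row=LF[2]=5
  step 9: row=5, L[5]='x', prepend. Next row=LF[5]=7
  step 10: row=7, L[7]='Y', prepend. Next row=LF[7]=3
Reversed output: YxxYxYxyX$

Answer: YxxYxYxyX$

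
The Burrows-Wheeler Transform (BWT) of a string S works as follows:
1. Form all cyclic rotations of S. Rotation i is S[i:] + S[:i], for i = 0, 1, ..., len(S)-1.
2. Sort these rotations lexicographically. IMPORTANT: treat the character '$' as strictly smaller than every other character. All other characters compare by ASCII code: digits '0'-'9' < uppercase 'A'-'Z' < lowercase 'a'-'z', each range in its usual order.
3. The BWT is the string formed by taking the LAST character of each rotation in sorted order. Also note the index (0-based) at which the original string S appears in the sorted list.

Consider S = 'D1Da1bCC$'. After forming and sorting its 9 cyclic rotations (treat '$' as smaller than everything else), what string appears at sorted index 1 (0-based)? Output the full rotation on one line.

Answer: 1Da1bCC$D

Derivation:
All 9 rotations (rotation i = S[i:]+S[:i]):
  rot[0] = D1Da1bCC$
  rot[1] = 1Da1bCC$D
  rot[2] = Da1bCC$D1
  rot[3] = a1bCC$D1D
  rot[4] = 1bCC$D1Da
  rot[5] = bCC$D1Da1
  rot[6] = CC$D1Da1b
  rot[7] = C$D1Da1bC
  rot[8] = $D1Da1bCC
Sorted (with $ < everything):
  sorted[0] = $D1Da1bCC
  sorted[1] = 1Da1bCC$D
  sorted[2] = 1bCC$D1Da
  sorted[3] = C$D1Da1bC
  sorted[4] = CC$D1Da1b
  sorted[5] = D1Da1bCC$
  sorted[6] = Da1bCC$D1
  sorted[7] = a1bCC$D1D
  sorted[8] = bCC$D1Da1
sorted[1] = 1Da1bCC$D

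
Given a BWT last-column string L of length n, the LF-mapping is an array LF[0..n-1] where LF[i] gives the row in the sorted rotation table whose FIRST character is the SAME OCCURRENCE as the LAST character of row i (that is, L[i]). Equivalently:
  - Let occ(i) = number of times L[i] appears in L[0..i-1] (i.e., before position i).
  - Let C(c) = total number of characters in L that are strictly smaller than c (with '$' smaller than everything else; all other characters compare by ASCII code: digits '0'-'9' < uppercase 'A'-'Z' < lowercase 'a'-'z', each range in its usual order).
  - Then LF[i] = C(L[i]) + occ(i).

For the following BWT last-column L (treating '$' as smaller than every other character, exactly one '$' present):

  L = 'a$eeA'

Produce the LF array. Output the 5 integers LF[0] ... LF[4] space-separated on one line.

Char counts: '$':1, 'A':1, 'a':1, 'e':2
C (first-col start): C('$')=0, C('A')=1, C('a')=2, C('e')=3
L[0]='a': occ=0, LF[0]=C('a')+0=2+0=2
L[1]='$': occ=0, LF[1]=C('$')+0=0+0=0
L[2]='e': occ=0, LF[2]=C('e')+0=3+0=3
L[3]='e': occ=1, LF[3]=C('e')+1=3+1=4
L[4]='A': occ=0, LF[4]=C('A')+0=1+0=1

Answer: 2 0 3 4 1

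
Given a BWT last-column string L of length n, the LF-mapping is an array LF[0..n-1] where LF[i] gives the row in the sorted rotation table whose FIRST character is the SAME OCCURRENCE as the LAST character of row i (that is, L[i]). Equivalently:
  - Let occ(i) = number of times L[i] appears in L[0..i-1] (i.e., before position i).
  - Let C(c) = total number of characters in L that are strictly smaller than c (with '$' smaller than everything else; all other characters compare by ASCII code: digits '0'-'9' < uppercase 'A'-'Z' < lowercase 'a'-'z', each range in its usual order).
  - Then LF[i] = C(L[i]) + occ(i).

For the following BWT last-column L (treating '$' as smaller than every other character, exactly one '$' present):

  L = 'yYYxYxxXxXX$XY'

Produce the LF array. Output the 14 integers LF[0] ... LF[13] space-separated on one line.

Char counts: '$':1, 'X':4, 'Y':4, 'x':4, 'y':1
C (first-col start): C('$')=0, C('X')=1, C('Y')=5, C('x')=9, C('y')=13
L[0]='y': occ=0, LF[0]=C('y')+0=13+0=13
L[1]='Y': occ=0, LF[1]=C('Y')+0=5+0=5
L[2]='Y': occ=1, LF[2]=C('Y')+1=5+1=6
L[3]='x': occ=0, LF[3]=C('x')+0=9+0=9
L[4]='Y': occ=2, LF[4]=C('Y')+2=5+2=7
L[5]='x': occ=1, LF[5]=C('x')+1=9+1=10
L[6]='x': occ=2, LF[6]=C('x')+2=9+2=11
L[7]='X': occ=0, LF[7]=C('X')+0=1+0=1
L[8]='x': occ=3, LF[8]=C('x')+3=9+3=12
L[9]='X': occ=1, LF[9]=C('X')+1=1+1=2
L[10]='X': occ=2, LF[10]=C('X')+2=1+2=3
L[11]='$': occ=0, LF[11]=C('$')+0=0+0=0
L[12]='X': occ=3, LF[12]=C('X')+3=1+3=4
L[13]='Y': occ=3, LF[13]=C('Y')+3=5+3=8

Answer: 13 5 6 9 7 10 11 1 12 2 3 0 4 8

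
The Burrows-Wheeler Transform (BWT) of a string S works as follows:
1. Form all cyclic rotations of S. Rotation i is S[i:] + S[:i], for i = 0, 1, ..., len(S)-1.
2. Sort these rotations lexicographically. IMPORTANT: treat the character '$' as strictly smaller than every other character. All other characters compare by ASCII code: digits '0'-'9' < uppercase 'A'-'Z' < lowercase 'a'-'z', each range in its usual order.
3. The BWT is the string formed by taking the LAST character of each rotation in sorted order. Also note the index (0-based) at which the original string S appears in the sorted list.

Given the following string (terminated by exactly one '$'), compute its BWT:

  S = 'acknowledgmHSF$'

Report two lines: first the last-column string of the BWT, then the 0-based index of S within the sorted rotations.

All 15 rotations (rotation i = S[i:]+S[:i]):
  rot[0] = acknowledgmHSF$
  rot[1] = cknowledgmHSF$a
  rot[2] = knowledgmHSF$ac
  rot[3] = nowledgmHSF$ack
  rot[4] = owledgmHSF$ackn
  rot[5] = wledgmHSF$ackno
  rot[6] = ledgmHSF$acknow
  rot[7] = edgmHSF$acknowl
  rot[8] = dgmHSF$acknowle
  rot[9] = gmHSF$acknowled
  rot[10] = mHSF$acknowledg
  rot[11] = HSF$acknowledgm
  rot[12] = SF$acknowledgmH
  rot[13] = F$acknowledgmHS
  rot[14] = $acknowledgmHSF
Sorted (with $ < everything):
  sorted[0] = $acknowledgmHSF  (last char: 'F')
  sorted[1] = F$acknowledgmHS  (last char: 'S')
  sorted[2] = HSF$acknowledgm  (last char: 'm')
  sorted[3] = SF$acknowledgmH  (last char: 'H')
  sorted[4] = acknowledgmHSF$  (last char: '$')
  sorted[5] = cknowledgmHSF$a  (last char: 'a')
  sorted[6] = dgmHSF$acknowle  (last char: 'e')
  sorted[7] = edgmHSF$acknowl  (last char: 'l')
  sorted[8] = gmHSF$acknowled  (last char: 'd')
  sorted[9] = knowledgmHSF$ac  (last char: 'c')
  sorted[10] = ledgmHSF$acknow  (last char: 'w')
  sorted[11] = mHSF$acknowledg  (last char: 'g')
  sorted[12] = nowledgmHSF$ack  (last char: 'k')
  sorted[13] = owledgmHSF$ackn  (last char: 'n')
  sorted[14] = wledgmHSF$ackno  (last char: 'o')
Last column: FSmH$aeldcwgkno
Original string S is at sorted index 4

Answer: FSmH$aeldcwgkno
4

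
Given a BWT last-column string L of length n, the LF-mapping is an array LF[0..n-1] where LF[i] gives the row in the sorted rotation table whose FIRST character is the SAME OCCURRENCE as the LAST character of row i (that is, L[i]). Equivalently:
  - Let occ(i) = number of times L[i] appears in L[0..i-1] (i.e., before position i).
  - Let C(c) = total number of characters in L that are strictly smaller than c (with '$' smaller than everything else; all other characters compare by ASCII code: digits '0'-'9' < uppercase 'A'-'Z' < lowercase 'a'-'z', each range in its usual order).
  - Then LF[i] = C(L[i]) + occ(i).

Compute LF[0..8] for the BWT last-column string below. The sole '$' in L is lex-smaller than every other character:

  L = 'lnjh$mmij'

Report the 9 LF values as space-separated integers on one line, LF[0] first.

Char counts: '$':1, 'h':1, 'i':1, 'j':2, 'l':1, 'm':2, 'n':1
C (first-col start): C('$')=0, C('h')=1, C('i')=2, C('j')=3, C('l')=5, C('m')=6, C('n')=8
L[0]='l': occ=0, LF[0]=C('l')+0=5+0=5
L[1]='n': occ=0, LF[1]=C('n')+0=8+0=8
L[2]='j': occ=0, LF[2]=C('j')+0=3+0=3
L[3]='h': occ=0, LF[3]=C('h')+0=1+0=1
L[4]='$': occ=0, LF[4]=C('$')+0=0+0=0
L[5]='m': occ=0, LF[5]=C('m')+0=6+0=6
L[6]='m': occ=1, LF[6]=C('m')+1=6+1=7
L[7]='i': occ=0, LF[7]=C('i')+0=2+0=2
L[8]='j': occ=1, LF[8]=C('j')+1=3+1=4

Answer: 5 8 3 1 0 6 7 2 4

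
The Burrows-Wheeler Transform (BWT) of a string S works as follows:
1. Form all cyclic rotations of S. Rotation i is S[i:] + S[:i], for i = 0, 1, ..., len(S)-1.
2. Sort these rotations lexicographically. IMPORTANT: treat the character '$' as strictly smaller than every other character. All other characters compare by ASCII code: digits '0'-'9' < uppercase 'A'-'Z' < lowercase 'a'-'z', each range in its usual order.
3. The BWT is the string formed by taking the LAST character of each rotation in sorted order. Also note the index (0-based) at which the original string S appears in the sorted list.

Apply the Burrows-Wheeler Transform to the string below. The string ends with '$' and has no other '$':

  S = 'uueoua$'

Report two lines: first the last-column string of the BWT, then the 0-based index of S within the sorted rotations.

All 7 rotations (rotation i = S[i:]+S[:i]):
  rot[0] = uueoua$
  rot[1] = ueoua$u
  rot[2] = eoua$uu
  rot[3] = oua$uue
  rot[4] = ua$uueo
  rot[5] = a$uueou
  rot[6] = $uueoua
Sorted (with $ < everything):
  sorted[0] = $uueoua  (last char: 'a')
  sorted[1] = a$uueou  (last char: 'u')
  sorted[2] = eoua$uu  (last char: 'u')
  sorted[3] = oua$uue  (last char: 'e')
  sorted[4] = ua$uueo  (last char: 'o')
  sorted[5] = ueoua$u  (last char: 'u')
  sorted[6] = uueoua$  (last char: '$')
Last column: auueou$
Original string S is at sorted index 6

Answer: auueou$
6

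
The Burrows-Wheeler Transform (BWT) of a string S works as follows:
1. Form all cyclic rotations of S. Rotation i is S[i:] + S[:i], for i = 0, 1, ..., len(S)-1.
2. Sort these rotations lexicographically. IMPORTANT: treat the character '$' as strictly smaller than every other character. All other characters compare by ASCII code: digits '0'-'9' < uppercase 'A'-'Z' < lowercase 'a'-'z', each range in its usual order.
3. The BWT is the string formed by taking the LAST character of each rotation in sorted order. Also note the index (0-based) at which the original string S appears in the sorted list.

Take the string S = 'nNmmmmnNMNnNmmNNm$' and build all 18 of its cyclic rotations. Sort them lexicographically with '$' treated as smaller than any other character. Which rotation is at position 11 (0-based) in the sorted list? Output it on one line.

Answer: mmmmnNMNnNmmNNm$nN

Derivation:
All 18 rotations (rotation i = S[i:]+S[:i]):
  rot[0] = nNmmmmnNMNnNmmNNm$
  rot[1] = NmmmmnNMNnNmmNNm$n
  rot[2] = mmmmnNMNnNmmNNm$nN
  rot[3] = mmmnNMNnNmmNNm$nNm
  rot[4] = mmnNMNnNmmNNm$nNmm
  rot[5] = mnNMNnNmmNNm$nNmmm
  rot[6] = nNMNnNmmNNm$nNmmmm
  rot[7] = NMNnNmmNNm$nNmmmmn
  rot[8] = MNnNmmNNm$nNmmmmnN
  rot[9] = NnNmmNNm$nNmmmmnNM
  rot[10] = nNmmNNm$nNmmmmnNMN
  rot[11] = NmmNNm$nNmmmmnNMNn
  rot[12] = mmNNm$nNmmmmnNMNnN
  rot[13] = mNNm$nNmmmmnNMNnNm
  rot[14] = NNm$nNmmmmnNMNnNmm
  rot[15] = Nm$nNmmmmnNMNnNmmN
  rot[16] = m$nNmmmmnNMNnNmmNN
  rot[17] = $nNmmmmnNMNnNmmNNm
Sorted (with $ < everything):
  sorted[0] = $nNmmmmnNMNnNmmNNm
  sorted[1] = MNnNmmNNm$nNmmmmnN
  sorted[2] = NMNnNmmNNm$nNmmmmn
  sorted[3] = NNm$nNmmmmnNMNnNmm
  sorted[4] = Nm$nNmmmmnNMNnNmmN
  sorted[5] = NmmNNm$nNmmmmnNMNn
  sorted[6] = NmmmmnNMNnNmmNNm$n
  sorted[7] = NnNmmNNm$nNmmmmnNM
  sorted[8] = m$nNmmmmnNMNnNmmNN
  sorted[9] = mNNm$nNmmmmnNMNnNm
  sorted[10] = mmNNm$nNmmmmnNMNnN
  sorted[11] = mmmmnNMNnNmmNNm$nN
  sorted[12] = mmmnNMNnNmmNNm$nNm
  sorted[13] = mmnNMNnNmmNNm$nNmm
  sorted[14] = mnNMNnNmmNNm$nNmmm
  sorted[15] = nNMNnNmmNNm$nNmmmm
  sorted[16] = nNmmNNm$nNmmmmnNMN
  sorted[17] = nNmmmmnNMNnNmmNNm$
sorted[11] = mmmmnNMNnNmmNNm$nN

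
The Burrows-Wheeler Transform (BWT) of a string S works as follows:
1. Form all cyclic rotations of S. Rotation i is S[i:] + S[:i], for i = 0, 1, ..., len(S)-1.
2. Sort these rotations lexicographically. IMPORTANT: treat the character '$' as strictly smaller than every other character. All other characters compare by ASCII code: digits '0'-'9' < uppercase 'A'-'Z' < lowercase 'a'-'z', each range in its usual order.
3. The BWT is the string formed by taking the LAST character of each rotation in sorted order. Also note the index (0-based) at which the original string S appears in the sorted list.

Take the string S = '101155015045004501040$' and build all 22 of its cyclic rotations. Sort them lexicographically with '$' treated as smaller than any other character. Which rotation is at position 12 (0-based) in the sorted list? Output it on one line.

All 22 rotations (rotation i = S[i:]+S[:i]):
  rot[0] = 101155015045004501040$
  rot[1] = 01155015045004501040$1
  rot[2] = 1155015045004501040$10
  rot[3] = 155015045004501040$101
  rot[4] = 55015045004501040$1011
  rot[5] = 5015045004501040$10115
  rot[6] = 015045004501040$101155
  rot[7] = 15045004501040$1011550
  rot[8] = 5045004501040$10115501
  rot[9] = 045004501040$101155015
  rot[10] = 45004501040$1011550150
  rot[11] = 5004501040$10115501504
  rot[12] = 004501040$101155015045
  rot[13] = 04501040$1011550150450
  rot[14] = 4501040$10115501504500
  rot[15] = 501040$101155015045004
  rot[16] = 01040$1011550150450045
  rot[17] = 1040$10115501504500450
  rot[18] = 040$101155015045004501
  rot[19] = 40$1011550150450045010
  rot[20] = 0$10115501504500450104
  rot[21] = $101155015045004501040
Sorted (with $ < everything):
  sorted[0] = $101155015045004501040
  sorted[1] = 0$10115501504500450104
  sorted[2] = 004501040$101155015045
  sorted[3] = 01040$1011550150450045
  sorted[4] = 01155015045004501040$1
  sorted[5] = 015045004501040$101155
  sorted[6] = 040$101155015045004501
  sorted[7] = 045004501040$101155015
  sorted[8] = 04501040$1011550150450
  sorted[9] = 101155015045004501040$
  sorted[10] = 1040$10115501504500450
  sorted[11] = 1155015045004501040$10
  sorted[12] = 15045004501040$1011550
  sorted[13] = 155015045004501040$101
  sorted[14] = 40$1011550150450045010
  sorted[15] = 45004501040$1011550150
  sorted[16] = 4501040$10115501504500
  sorted[17] = 5004501040$10115501504
  sorted[18] = 501040$101155015045004
  sorted[19] = 5015045004501040$10115
  sorted[20] = 5045004501040$10115501
  sorted[21] = 55015045004501040$1011
sorted[12] = 15045004501040$1011550

Answer: 15045004501040$1011550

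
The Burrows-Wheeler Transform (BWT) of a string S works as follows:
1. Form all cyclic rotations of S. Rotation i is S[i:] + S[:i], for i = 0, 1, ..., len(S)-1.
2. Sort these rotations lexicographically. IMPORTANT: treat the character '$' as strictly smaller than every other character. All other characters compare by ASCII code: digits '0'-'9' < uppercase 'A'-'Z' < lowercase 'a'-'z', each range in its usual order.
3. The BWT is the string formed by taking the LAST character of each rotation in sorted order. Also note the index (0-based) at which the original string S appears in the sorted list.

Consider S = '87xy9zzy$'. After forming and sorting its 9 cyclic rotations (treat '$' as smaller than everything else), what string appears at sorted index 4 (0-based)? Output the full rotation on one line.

All 9 rotations (rotation i = S[i:]+S[:i]):
  rot[0] = 87xy9zzy$
  rot[1] = 7xy9zzy$8
  rot[2] = xy9zzy$87
  rot[3] = y9zzy$87x
  rot[4] = 9zzy$87xy
  rot[5] = zzy$87xy9
  rot[6] = zy$87xy9z
  rot[7] = y$87xy9zz
  rot[8] = $87xy9zzy
Sorted (with $ < everything):
  sorted[0] = $87xy9zzy
  sorted[1] = 7xy9zzy$8
  sorted[2] = 87xy9zzy$
  sorted[3] = 9zzy$87xy
  sorted[4] = xy9zzy$87
  sorted[5] = y$87xy9zz
  sorted[6] = y9zzy$87x
  sorted[7] = zy$87xy9z
  sorted[8] = zzy$87xy9
sorted[4] = xy9zzy$87

Answer: xy9zzy$87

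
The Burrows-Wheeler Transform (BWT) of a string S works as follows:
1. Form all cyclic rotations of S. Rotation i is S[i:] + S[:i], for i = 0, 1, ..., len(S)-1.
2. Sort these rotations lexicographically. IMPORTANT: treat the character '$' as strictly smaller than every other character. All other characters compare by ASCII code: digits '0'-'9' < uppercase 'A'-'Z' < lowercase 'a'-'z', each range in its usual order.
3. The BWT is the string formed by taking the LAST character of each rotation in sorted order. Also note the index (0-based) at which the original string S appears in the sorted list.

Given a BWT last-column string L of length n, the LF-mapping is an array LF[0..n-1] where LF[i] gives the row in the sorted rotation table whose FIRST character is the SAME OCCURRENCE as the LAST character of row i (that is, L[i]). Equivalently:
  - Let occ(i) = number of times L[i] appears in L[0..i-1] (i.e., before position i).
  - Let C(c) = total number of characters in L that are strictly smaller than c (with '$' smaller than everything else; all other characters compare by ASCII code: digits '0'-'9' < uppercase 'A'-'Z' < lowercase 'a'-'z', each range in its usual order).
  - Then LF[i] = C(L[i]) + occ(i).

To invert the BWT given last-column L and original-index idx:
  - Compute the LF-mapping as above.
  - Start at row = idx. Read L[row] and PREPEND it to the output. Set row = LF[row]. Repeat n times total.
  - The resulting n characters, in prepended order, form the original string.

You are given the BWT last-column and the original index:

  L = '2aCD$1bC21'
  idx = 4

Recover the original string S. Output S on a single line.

Answer: 2a1C1bCD2$

Derivation:
LF mapping: 3 8 5 7 0 1 9 6 4 2
Walk LF starting at row 4, prepending L[row]:
  step 1: row=4, L[4]='$', prepend. Next row=LF[4]=0
  step 2: row=0, L[0]='2', prepend. Next row=LF[0]=3
  step 3: row=3, L[3]='D', prepend. Next row=LF[3]=7
  step 4: row=7, L[7]='C', prepend. Next row=LF[7]=6
  step 5: row=6, L[6]='b', prepend. Next row=LF[6]=9
  step 6: row=9, L[9]='1', prepend. Next row=LF[9]=2
  step 7: row=2, L[2]='C', prepend. Next row=LF[2]=5
  step 8: row=5, L[5]='1', prepend. Next row=LF[5]=1
  step 9: row=1, L[1]='a', prepend. Next row=LF[1]=8
  step 10: row=8, L[8]='2', prepend. Next row=LF[8]=4
Reversed output: 2a1C1bCD2$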